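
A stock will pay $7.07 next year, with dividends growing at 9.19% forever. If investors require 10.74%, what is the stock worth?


Formula: P = D1 / (r - g)
Spread: r - g = 0.1074 - 0.0919 = 0.0155
Substituting: P = $7.07 / 0.0155
P = $456.13

$456.13


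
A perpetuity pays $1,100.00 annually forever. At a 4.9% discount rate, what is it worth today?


Formula: PV = C / r
Substituting: PV = $1,100.00 / 0.049
PV = $22,448.98

$22,448.98


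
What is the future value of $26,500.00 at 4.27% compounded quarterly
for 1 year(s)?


Formula: FV = P * (1 + r/m)^(m*t)
Period rate: r/m = 0.0427 / 4 = 0.010675
Total periods: m*t = 4 * 1 = 4
Growth factor: (1 + 0.010675)^4 = 1.043389
FV = $26,500.00 * 1.043389 = $27,649.80

$27,649.80


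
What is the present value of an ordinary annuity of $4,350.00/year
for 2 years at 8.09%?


Formula: PV = PMT * (1 - (1+r)^(-n)) / r
Discount factor: (1 + 0.0809)^(-2) = 0.855912
Bracket: 1 - 0.855912 = 0.144088
PV = $4,350.00 * 0.144088 / 0.0809 = $7,747.64

$7,747.64


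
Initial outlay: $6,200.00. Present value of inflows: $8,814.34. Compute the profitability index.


Formula: PI = PV(cash flows) / initial investment
Substituting: PI = $8,814.34 / $6,200.00
PI = 1.4217

1.4217


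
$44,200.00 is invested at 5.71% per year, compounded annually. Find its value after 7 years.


Formula: FV = P * (1 + r)^n
Substituting: FV = $44,200.00 * (1 + 0.0571)^7
Growth factor: (1.0571)^7 = 1.47507
FV = $44,200.00 * 1.47507 = $65,198.08

$65,198.08


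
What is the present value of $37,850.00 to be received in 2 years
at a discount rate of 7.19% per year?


Formula: PV = FV / (1 + r)^n
Substituting: PV = $37,850.00 / (1 + 0.0719)^2
Discount factor: (1.0719)^2 = 1.14897
PV = $37,850.00 / 1.14897 = $32,942.56

$32,942.56


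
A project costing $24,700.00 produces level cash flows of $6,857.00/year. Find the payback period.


Formula: Payback = investment / annual cash flow
Substituting: Payback = $24,700.00 / $6,857.00
Payback = 3.6022 years

3.6022 years


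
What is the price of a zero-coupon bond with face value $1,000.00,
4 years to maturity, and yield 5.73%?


Formula: Price = FV / (1 + r)^n
Substituting: Price = $1,000.00 / (1 + 0.0573)^4
Discount factor: (1.0573)^4 = 1.249663
Price = $1,000.00 / 1.249663 = $800.22

$800.22


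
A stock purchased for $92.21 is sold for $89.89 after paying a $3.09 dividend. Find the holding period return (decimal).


Formula: HPR = (P1 - P0 + D) / P0
Gain: $89.89 - $92.21 + $3.09 = $0.77
HPR = $0.77 / $92.21 = 0.0084

0.0084


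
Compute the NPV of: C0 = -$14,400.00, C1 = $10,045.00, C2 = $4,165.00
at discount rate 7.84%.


Formula: NPV = C0 + C1/(1+r) + C2/(1+r)^2
Discount C1: $10,045.00 / (1 + 0.0784) = $9,314.73
Discount C2: $4,165.00 / (1 + 0.0784)^2 = $3,581.42
NPV = -$14,400.00 + $9,314.73 + $3,581.42 = -$1,503.85

-$1,503.85


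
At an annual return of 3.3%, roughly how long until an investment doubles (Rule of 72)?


Formula: Years ≈ 72 / r
Substituting: Years ≈ 72 / 3.3
Years ≈ 21.8

21.8 years


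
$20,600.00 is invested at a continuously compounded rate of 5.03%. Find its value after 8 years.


Formula: FV = P * e^(r*t)
Exponent: r*t = 0.0503 * 8 = 0.4024
e^(0.4024) = 1.495409
FV = $20,600.00 * 1.495409 = $30,805.43

$30,805.43


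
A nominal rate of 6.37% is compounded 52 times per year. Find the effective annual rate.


Formula: EAR = (1 + r/m)^m - 1
Period rate: r/m = 0.0637 / 52 = 0.001225
Compounding: (1 + 0.001225)^52 = 1.065731
EAR = 1.065731 - 1 = 0.065731

0.065731


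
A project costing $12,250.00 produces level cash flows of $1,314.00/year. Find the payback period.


Formula: Payback = investment / annual cash flow
Substituting: Payback = $12,250.00 / $1,314.00
Payback = 9.3227 years

9.3227 years


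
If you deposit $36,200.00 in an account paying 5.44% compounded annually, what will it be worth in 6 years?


Formula: FV = P * (1 + r)^n
Substituting: FV = $36,200.00 * (1 + 0.0544)^6
Growth factor: (1.0544)^6 = 1.374144
FV = $36,200.00 * 1.374144 = $49,744.03

$49,744.03


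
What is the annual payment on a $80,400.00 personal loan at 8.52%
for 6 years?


Formula: PMT = PV * r / (1 - (1+r)^(-n))
Denominator: 1 - (1 + 0.0852)^(-6) = 0.387732
Numerator: $80,400.00 * 0.0852 = 6850.08
PMT = 6850.08 / 0.387732 = $17,667.03

$17,667.03


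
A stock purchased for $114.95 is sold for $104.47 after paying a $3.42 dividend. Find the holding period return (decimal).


Formula: HPR = (P1 - P0 + D) / P0
Gain: $104.47 - $114.95 + $3.42 = -$7.06
HPR = -$7.06 / $114.95 = -0.0614

-0.0614


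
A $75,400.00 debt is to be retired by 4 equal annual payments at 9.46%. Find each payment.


Formula: PMT = PV * r / (1 - (1+r)^(-n))
Denominator: 1 - (1 + 0.0946)^(-4) = 0.303408
Numerator: $75,400.00 * 0.0946 = 7132.84
PMT = 7132.84 / 0.303408 = $23,509.04

$23,509.04


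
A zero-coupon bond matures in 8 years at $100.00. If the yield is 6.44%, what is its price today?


Formula: Price = FV / (1 + r)^n
Substituting: Price = $100.00 / (1 + 0.0644)^8
Discount factor: (1.0644)^8 = 1.647551
Price = $100.00 / 1.647551 = $60.70

$60.70


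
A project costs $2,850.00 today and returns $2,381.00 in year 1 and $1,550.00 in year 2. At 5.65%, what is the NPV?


Formula: NPV = C0 + C1/(1+r) + C2/(1+r)^2
Discount C1: $2,381.00 / (1 + 0.0565) = $2,253.67
Discount C2: $1,550.00 / (1 + 0.0565)^2 = $1,388.65
NPV = -$2,850.00 + $2,253.67 + $1,388.65 = $792.32

$792.32


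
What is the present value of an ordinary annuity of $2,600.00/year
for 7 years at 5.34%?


Formula: PV = PMT * (1 - (1+r)^(-n)) / r
Discount factor: (1 + 0.0534)^(-7) = 0.694779
Bracket: 1 - 0.694779 = 0.305221
PV = $2,600.00 * 0.305221 / 0.0534 = $14,860.94

$14,860.94


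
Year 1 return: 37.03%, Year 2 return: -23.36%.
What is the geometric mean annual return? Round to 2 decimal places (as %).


Formula: Geometric mean = ((1+r1)*(1+r2))^(1/2) - 1
Product: (1 + 0.3703) * (1 + -0.2336) = 1.3703 * 0.7664 = 1.050198
Square root: 1.050198^0.5 = 1.024792
Geometric mean = 1.024792 - 1 = 0.024792
As percentage: 2.48%

2.48%


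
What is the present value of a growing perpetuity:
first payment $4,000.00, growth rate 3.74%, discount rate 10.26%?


Formula: PV = C / (r - g)
Spread: r - g = 0.1026 - 0.0374 = 0.0652
Substituting: PV = $4,000.00 / 0.0652
PV = $61,349.69

$61,349.69


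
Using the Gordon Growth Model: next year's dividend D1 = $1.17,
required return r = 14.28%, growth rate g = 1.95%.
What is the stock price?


Formula: P = D1 / (r - g)
Spread: r - g = 0.1428 - 0.0195 = 0.1233
Substituting: P = $1.17 / 0.1233
P = $9.49

$9.49


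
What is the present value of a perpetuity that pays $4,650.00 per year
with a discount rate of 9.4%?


Formula: PV = C / r
Substituting: PV = $4,650.00 / 0.094
PV = $49,468.09

$49,468.09


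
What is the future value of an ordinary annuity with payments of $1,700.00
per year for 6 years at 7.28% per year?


Formula: FV = PMT * ((1+r)^n - 1) / r
Growth factor: (1 + 0.0728)^6 = 1.524448
Numerator: 1.524448 - 1 = 0.524448
FV = $1,700.00 * 0.524448 / 0.0728 = $12,246.72

$12,246.72


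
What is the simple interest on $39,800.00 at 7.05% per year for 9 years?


Formula: I = P * r * t
Substituting: I = $39,800.00 * 0.0705 * 9
Step: I = $39,800.00 * 0.6345
I = $25,253.10

$25,253.10


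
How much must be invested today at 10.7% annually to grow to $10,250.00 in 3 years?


Formula: PV = FV / (1 + r)^n
Substituting: PV = $10,250.00 / (1 + 0.107)^3
Discount factor: (1.107)^3 = 1.356572
PV = $10,250.00 / 1.356572 = $7,555.81

$7,555.81


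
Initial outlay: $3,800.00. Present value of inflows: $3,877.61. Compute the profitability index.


Formula: PI = PV(cash flows) / initial investment
Substituting: PI = $3,877.61 / $3,800.00
PI = 1.0204

1.0204


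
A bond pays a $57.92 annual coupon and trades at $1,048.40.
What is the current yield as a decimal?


Formula: Current yield = annual coupon / price
Substituting: CY = $57.92 / $1,048.40
CY = 0.055246

0.055246


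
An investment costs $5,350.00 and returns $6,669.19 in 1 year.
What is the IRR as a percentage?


Formula: IRR = C1/C0 - 1
Substituting: IRR = $6,669.19 / $5,350.00 - 1
Ratio: 1.246578 - 1 = 0.246578
IRR = 24.6578%

24.6578%


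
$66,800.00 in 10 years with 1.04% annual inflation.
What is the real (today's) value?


Formula: Real value = nominal / (1 + inflation)^years
Price level: (1 + 0.0104)^10 = 1.109005
Real value = $66,800.00 / 1.109005 = $60,234.19

$60,234.19


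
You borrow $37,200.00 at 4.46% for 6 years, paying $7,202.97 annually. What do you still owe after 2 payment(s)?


Formula: Balance = PV*(1+r)^k - PMT*((1+r)^k - 1)/r
Growth: (1 + 0.0446)^2 = 1.091189
Accumulated factor: ((1+r)^k - 1)/r = 2.0446
Balance = $37,200.00 * 1.091189 - $7,202.97 * 2.0446
Balance = $25,865.04

$25,865.04


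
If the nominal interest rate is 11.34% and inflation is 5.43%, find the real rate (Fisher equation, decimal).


Formula: (1 + r_real) = (1 + r_nom) / (1 + inflation)
Substituting: (1 + r_real) = 1.1134 / 1.0543
(1 + r_real) = 1.056056
r_real = 1.056056 - 1 = 0.056056

0.056056


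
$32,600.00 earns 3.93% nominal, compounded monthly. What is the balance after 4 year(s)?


Formula: FV = P * (1 + r/m)^(m*t)
Period rate: r/m = 0.0393 / 12 = 0.003275
Total periods: m*t = 12 * 4 = 48
Growth factor: (1 + 0.003275)^48 = 1.169929
FV = $32,600.00 * 1.169929 = $38,139.69

$38,139.69


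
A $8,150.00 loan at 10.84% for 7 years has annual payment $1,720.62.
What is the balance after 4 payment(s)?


Formula: Balance = PV*(1+r)^k - PMT*((1+r)^k - 1)/r
Growth: (1 + 0.1084)^4 = 1.509336
Accumulated factor: ((1+r)^k - 1)/r = 4.698676
Balance = $8,150.00 * 1.509336 - $1,720.62 * 4.698676
Balance = $4,216.46

$4,216.46


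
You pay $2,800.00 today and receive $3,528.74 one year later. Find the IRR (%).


Formula: IRR = C1/C0 - 1
Substituting: IRR = $3,528.74 / $2,800.00 - 1
Ratio: 1.260264 - 1 = 0.260264
IRR = 26.0264%

26.0264%


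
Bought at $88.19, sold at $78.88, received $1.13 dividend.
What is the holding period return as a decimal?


Formula: HPR = (P1 - P0 + D) / P0
Gain: $78.88 - $88.19 + $1.13 = -$8.18
HPR = -$8.18 / $88.19 = -0.0928

-0.0928


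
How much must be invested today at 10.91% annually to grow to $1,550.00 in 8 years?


Formula: PV = FV / (1 + r)^n
Substituting: PV = $1,550.00 / (1 + 0.1091)^8
Discount factor: (1.1091)^8 = 2.289632
PV = $1,550.00 / 2.289632 = $676.96

$676.96


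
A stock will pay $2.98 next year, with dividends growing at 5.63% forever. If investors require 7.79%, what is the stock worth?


Formula: P = D1 / (r - g)
Spread: r - g = 0.0779 - 0.0563 = 0.0216
Substituting: P = $2.98 / 0.0216
P = $137.96

$137.96


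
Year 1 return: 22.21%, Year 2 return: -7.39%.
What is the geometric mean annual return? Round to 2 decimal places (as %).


Formula: Geometric mean = ((1+r1)*(1+r2))^(1/2) - 1
Product: (1 + 0.2221) * (1 + -0.0739) = 1.2221 * 0.9261 = 1.131787
Square root: 1.131787^0.5 = 1.063855
Geometric mean = 1.063855 - 1 = 0.063855
As percentage: 6.39%

6.39%


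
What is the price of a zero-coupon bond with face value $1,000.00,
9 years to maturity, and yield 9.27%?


Formula: Price = FV / (1 + r)^n
Substituting: Price = $1,000.00 / (1 + 0.0927)^9
Discount factor: (1.0927)^9 = 2.220795
Price = $1,000.00 / 2.220795 = $450.29

$450.29


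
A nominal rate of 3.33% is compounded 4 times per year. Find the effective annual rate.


Formula: EAR = (1 + r/m)^m - 1
Period rate: r/m = 0.0333 / 4 = 0.008325
Compounding: (1 + 0.008325)^4 = 1.033718
EAR = 1.033718 - 1 = 0.033718

0.033718


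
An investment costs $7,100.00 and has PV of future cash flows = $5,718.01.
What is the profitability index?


Formula: PI = PV(cash flows) / initial investment
Substituting: PI = $5,718.01 / $7,100.00
PI = 0.8054

0.8054


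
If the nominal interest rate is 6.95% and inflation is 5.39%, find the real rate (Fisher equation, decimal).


Formula: (1 + r_real) = (1 + r_nom) / (1 + inflation)
Substituting: (1 + r_real) = 1.0695 / 1.0539
(1 + r_real) = 1.014802
r_real = 1.014802 - 1 = 0.014802

0.014802


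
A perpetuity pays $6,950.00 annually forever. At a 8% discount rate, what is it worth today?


Formula: PV = C / r
Substituting: PV = $6,950.00 / 0.08
PV = $86,875.00

$86,875.00


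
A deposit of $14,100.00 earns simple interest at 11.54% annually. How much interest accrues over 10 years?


Formula: I = P * r * t
Substituting: I = $14,100.00 * 0.1154 * 10
Step: I = $14,100.00 * 1.154
I = $16,271.40

$16,271.40


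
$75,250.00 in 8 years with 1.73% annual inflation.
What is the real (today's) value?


Formula: Real value = nominal / (1 + inflation)^years
Price level: (1 + 0.0173)^8 = 1.147076
Real value = $75,250.00 / 1.147076 = $65,601.56

$65,601.56


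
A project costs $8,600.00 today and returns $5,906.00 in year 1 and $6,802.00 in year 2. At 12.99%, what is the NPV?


Formula: NPV = C0 + C1/(1+r) + C2/(1+r)^2
Discount C1: $5,906.00 / (1 + 0.1299) = $5,227.01
Discount C2: $6,802.00 / (1 + 0.1299)^2 = $5,327.91
NPV = -$8,600.00 + $5,227.01 + $5,327.91 = $1,954.92

$1,954.92


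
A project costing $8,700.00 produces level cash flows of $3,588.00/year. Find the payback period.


Formula: Payback = investment / annual cash flow
Substituting: Payback = $8,700.00 / $3,588.00
Payback = 2.4247 years

2.4247 years


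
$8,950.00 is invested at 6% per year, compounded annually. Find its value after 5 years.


Formula: FV = P * (1 + r)^n
Substituting: FV = $8,950.00 * (1 + 0.06)^5
Growth factor: (1.06)^5 = 1.338226
FV = $8,950.00 * 1.338226 = $11,977.12

$11,977.12


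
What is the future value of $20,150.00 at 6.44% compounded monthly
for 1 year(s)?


Formula: FV = P * (1 + r/m)^(m*t)
Period rate: r/m = 0.0644 / 12 = 0.005367
Total periods: m*t = 12 * 1 = 12
Growth factor: (1 + 0.005367)^12 = 1.066335
FV = $20,150.00 * 1.066335 = $21,486.66

$21,486.66


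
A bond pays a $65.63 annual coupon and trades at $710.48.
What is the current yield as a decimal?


Formula: Current yield = annual coupon / price
Substituting: CY = $65.63 / $710.48
CY = 0.092374

0.092374


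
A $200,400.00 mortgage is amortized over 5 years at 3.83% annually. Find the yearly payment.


Formula: PMT = PV * r / (1 - (1+r)^(-n))
Denominator: 1 - (1 + 0.0383)^(-5) = 0.171322
Numerator: $200,400.00 * 0.0383 = 7675.32
PMT = 7675.32 / 0.171322 = $44,800.51

$44,800.51


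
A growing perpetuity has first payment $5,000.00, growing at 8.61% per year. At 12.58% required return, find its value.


Formula: PV = C / (r - g)
Spread: r - g = 0.1258 - 0.0861 = 0.0397
Substituting: PV = $5,000.00 / 0.0397
PV = $125,944.58

$125,944.58


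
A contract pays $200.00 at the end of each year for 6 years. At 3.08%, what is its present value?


Formula: PV = PMT * (1 - (1+r)^(-n)) / r
Discount factor: (1 + 0.0308)^(-6) = 0.833592
Bracket: 1 - 0.833592 = 0.166408
PV = $200.00 * 0.166408 / 0.0308 = $1,080.57

$1,080.57


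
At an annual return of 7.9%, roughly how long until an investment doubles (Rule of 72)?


Formula: Years ≈ 72 / r
Substituting: Years ≈ 72 / 7.9
Years ≈ 9.1

9.1 years


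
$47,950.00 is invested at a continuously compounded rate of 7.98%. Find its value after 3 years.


Formula: FV = P * e^(r*t)
Exponent: r*t = 0.0798 * 3 = 0.2394
e^(0.2394) = 1.270487
FV = $47,950.00 * 1.270487 = $60,919.83

$60,919.83


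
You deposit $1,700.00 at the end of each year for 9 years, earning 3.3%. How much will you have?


Formula: FV = PMT * ((1+r)^n - 1) / r
Growth factor: (1 + 0.033)^9 = 1.339377
Numerator: 1.339377 - 1 = 0.339377
FV = $1,700.00 * 0.339377 / 0.033 = $17,483.07

$17,483.07


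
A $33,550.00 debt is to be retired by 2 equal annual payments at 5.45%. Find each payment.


Formula: PMT = PV * r / (1 - (1+r)^(-n))
Denominator: 1 - (1 + 0.0545)^(-2) = 0.100695
Numerator: $33,550.00 * 0.0545 = 1828.475
PMT = 1828.475 / 0.100695 = $18,158.48

$18,158.48


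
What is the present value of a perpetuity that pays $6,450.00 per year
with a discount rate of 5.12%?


Formula: PV = C / r
Substituting: PV = $6,450.00 / 0.0512
PV = $125,976.56

$125,976.56


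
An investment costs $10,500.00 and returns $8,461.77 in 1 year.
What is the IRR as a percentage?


Formula: IRR = C1/C0 - 1
Substituting: IRR = $8,461.77 / $10,500.00 - 1
Ratio: 0.805883 - 1 = -0.194117
IRR = -19.4117%

-19.4117%


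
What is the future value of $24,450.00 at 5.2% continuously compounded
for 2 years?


Formula: FV = P * e^(r*t)
Exponent: r*t = 0.052 * 2 = 0.104
e^(0.104) = 1.1096
FV = $24,450.00 * 1.1096 = $27,129.73

$27,129.73


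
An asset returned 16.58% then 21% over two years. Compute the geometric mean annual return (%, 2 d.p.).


Formula: Geometric mean = ((1+r1)*(1+r2))^(1/2) - 1
Product: (1 + 0.1658) * (1 + 0.21) = 1.1658 * 1.21 = 1.410618
Square root: 1.410618^0.5 = 1.187694
Geometric mean = 1.187694 - 1 = 0.187694
As percentage: 18.77%

18.77%


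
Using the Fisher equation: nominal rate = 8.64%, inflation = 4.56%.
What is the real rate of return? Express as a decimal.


Formula: (1 + r_real) = (1 + r_nom) / (1 + inflation)
Substituting: (1 + r_real) = 1.0864 / 1.0456
(1 + r_real) = 1.039021
r_real = 1.039021 - 1 = 0.039021

0.039021


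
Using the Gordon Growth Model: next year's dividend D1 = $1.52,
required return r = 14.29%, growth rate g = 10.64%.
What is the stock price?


Formula: P = D1 / (r - g)
Spread: r - g = 0.1429 - 0.1064 = 0.0365
Substituting: P = $1.52 / 0.0365
P = $41.64

$41.64


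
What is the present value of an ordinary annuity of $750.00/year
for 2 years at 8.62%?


Formula: PV = PMT * (1 - (1+r)^(-n)) / r
Discount factor: (1 + 0.0862)^(-2) = 0.847579
Bracket: 1 - 0.847579 = 0.152421
PV = $750.00 * 0.152421 / 0.0862 = $1,326.17

$1,326.17


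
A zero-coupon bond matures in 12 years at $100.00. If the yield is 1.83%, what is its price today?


Formula: Price = FV / (1 + r)^n
Substituting: Price = $100.00 / (1 + 0.0183)^12
Discount factor: (1.0183)^12 = 1.243108
Price = $100.00 / 1.243108 = $80.44

$80.44


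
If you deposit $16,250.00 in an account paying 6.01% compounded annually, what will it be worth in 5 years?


Formula: FV = P * (1 + r)^n
Substituting: FV = $16,250.00 * (1 + 0.0601)^5
Growth factor: (1.0601)^5 = 1.338857
FV = $16,250.00 * 1.338857 = $21,756.43

$21,756.43


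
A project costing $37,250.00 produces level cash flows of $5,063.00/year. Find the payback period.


Formula: Payback = investment / annual cash flow
Substituting: Payback = $37,250.00 / $5,063.00
Payback = 7.3573 years

7.3573 years


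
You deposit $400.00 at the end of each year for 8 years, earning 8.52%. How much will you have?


Formula: FV = PMT * ((1+r)^n - 1) / r
Growth factor: (1 + 0.0852)^8 = 1.923438
Numerator: 1.923438 - 1 = 0.923438
FV = $400.00 * 0.923438 / 0.0852 = $4,335.39

$4,335.39


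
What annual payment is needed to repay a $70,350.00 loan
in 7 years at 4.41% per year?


Formula: PMT = PV * r / (1 - (1+r)^(-n))
Denominator: 1 - (1 + 0.0441)^(-7) = 0.260726
Numerator: $70,350.00 * 0.0441 = 3102.435
PMT = 3102.435 / 0.260726 = $11,899.21

$11,899.21


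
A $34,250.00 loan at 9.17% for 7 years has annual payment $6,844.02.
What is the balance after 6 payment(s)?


Formula: Balance = PV*(1+r)^k - PMT*((1+r)^k - 1)/r
Growth: (1 + 0.0917)^6 = 1.692855
Accumulated factor: ((1+r)^k - 1)/r = 7.555675
Balance = $34,250.00 * 1.692855 - $6,844.02 * 7.555675
Balance = $6,269.11

$6,269.11


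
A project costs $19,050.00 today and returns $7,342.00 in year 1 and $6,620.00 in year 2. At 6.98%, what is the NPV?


Formula: NPV = C0 + C1/(1+r) + C2/(1+r)^2
Discount C1: $7,342.00 / (1 + 0.0698) = $6,862.97
Discount C2: $6,620.00 / (1 + 0.0698)^2 = $5,784.33
NPV = -$19,050.00 + $6,862.97 + $5,784.33 = -$6,402.71

-$6,402.71


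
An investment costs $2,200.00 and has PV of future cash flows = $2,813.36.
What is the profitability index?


Formula: PI = PV(cash flows) / initial investment
Substituting: PI = $2,813.36 / $2,200.00
PI = 1.2788

1.2788


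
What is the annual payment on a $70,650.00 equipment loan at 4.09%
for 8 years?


Formula: PMT = PV * r / (1 - (1+r)^(-n))
Denominator: 1 - (1 + 0.0409)^(-8) = 0.274349
Numerator: $70,650.00 * 0.0409 = 2889.585
PMT = 2889.585 / 0.274349 = $10,532.52

$10,532.52


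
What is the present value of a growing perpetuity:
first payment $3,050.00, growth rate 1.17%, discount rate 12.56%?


Formula: PV = C / (r - g)
Spread: r - g = 0.1256 - 0.0117 = 0.1139
Substituting: PV = $3,050.00 / 0.1139
PV = $26,777.88

$26,777.88


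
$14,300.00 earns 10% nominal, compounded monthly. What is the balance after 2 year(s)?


Formula: FV = P * (1 + r/m)^(m*t)
Period rate: r/m = 0.1 / 12 = 0.008333
Total periods: m*t = 12 * 2 = 24
Growth factor: (1 + 0.008333)^24 = 1.220391
FV = $14,300.00 * 1.220391 = $17,451.59

$17,451.59


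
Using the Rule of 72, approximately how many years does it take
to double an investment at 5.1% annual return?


Formula: Years ≈ 72 / r
Substituting: Years ≈ 72 / 5.1
Years ≈ 14.1

14.1 years


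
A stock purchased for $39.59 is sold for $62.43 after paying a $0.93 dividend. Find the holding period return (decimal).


Formula: HPR = (P1 - P0 + D) / P0
Gain: $62.43 - $39.59 + $0.93 = $23.77
HPR = $23.77 / $39.59 = 0.6004

0.6004


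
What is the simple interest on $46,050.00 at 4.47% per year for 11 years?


Formula: I = P * r * t
Substituting: I = $46,050.00 * 0.0447 * 11
Step: I = $46,050.00 * 0.4917
I = $22,642.79

$22,642.79


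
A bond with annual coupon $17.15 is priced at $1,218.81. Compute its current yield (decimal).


Formula: Current yield = annual coupon / price
Substituting: CY = $17.15 / $1,218.81
CY = 0.014071

0.014071


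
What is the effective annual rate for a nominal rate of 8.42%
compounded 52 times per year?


Formula: EAR = (1 + r/m)^m - 1
Period rate: r/m = 0.0842 / 52 = 0.001619
Compounding: (1 + 0.001619)^52 = 1.087772
EAR = 1.087772 - 1 = 0.087772

0.087772


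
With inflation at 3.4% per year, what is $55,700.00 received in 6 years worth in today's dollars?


Formula: Real value = nominal / (1 + inflation)^years
Price level: (1 + 0.034)^6 = 1.222146
Real value = $55,700.00 / 1.222146 = $45,575.55

$45,575.55


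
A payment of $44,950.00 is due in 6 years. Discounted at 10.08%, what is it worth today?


Formula: PV = FV / (1 + r)^n
Substituting: PV = $44,950.00 / (1 + 0.1008)^6
Discount factor: (1.1008)^6 = 1.779306
PV = $44,950.00 / 1.779306 = $25,262.67

$25,262.67


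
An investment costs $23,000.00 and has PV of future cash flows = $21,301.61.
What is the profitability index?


Formula: PI = PV(cash flows) / initial investment
Substituting: PI = $21,301.61 / $23,000.00
PI = 0.9262

0.9262


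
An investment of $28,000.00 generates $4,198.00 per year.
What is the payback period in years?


Formula: Payback = investment / annual cash flow
Substituting: Payback = $28,000.00 / $4,198.00
Payback = 6.6698 years

6.6698 years


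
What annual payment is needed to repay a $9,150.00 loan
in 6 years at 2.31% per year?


Formula: PMT = PV * r / (1 - (1+r)^(-n))
Denominator: 1 - (1 + 0.0231)^(-6) = 0.12805
Numerator: $9,150.00 * 0.0231 = 211.365
PMT = 211.365 / 0.12805 = $1,650.64

$1,650.64


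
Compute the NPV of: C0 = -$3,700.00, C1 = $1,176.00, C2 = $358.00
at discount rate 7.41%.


Formula: NPV = C0 + C1/(1+r) + C2/(1+r)^2
Discount C1: $1,176.00 / (1 + 0.0741) = $1,094.87
Discount C2: $358.00 / (1 + 0.0741)^2 = $310.31
NPV = -$3,700.00 + $1,094.87 + $310.31 = -$2,294.82

-$2,294.82


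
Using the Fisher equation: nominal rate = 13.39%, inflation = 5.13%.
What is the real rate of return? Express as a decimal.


Formula: (1 + r_real) = (1 + r_nom) / (1 + inflation)
Substituting: (1 + r_real) = 1.1339 / 1.0513
(1 + r_real) = 1.078569
r_real = 1.078569 - 1 = 0.078569

0.078569


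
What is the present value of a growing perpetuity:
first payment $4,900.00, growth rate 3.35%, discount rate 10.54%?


Formula: PV = C / (r - g)
Spread: r - g = 0.1054 - 0.0335 = 0.0719
Substituting: PV = $4,900.00 / 0.0719
PV = $68,150.21

$68,150.21


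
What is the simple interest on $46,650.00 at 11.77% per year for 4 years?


Formula: I = P * r * t
Substituting: I = $46,650.00 * 0.1177 * 4
Step: I = $46,650.00 * 0.4708
I = $21,962.82

$21,962.82


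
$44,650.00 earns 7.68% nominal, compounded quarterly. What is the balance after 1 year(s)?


Formula: FV = P * (1 + r/m)^(m*t)
Period rate: r/m = 0.0768 / 4 = 0.0192
Total periods: m*t = 4 * 1 = 4
Growth factor: (1 + 0.0192)^4 = 1.07904
FV = $44,650.00 * 1.07904 = $48,179.15

$48,179.15


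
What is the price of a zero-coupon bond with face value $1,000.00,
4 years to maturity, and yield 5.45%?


Formula: Price = FV / (1 + r)^n
Substituting: Price = $1,000.00 / (1 + 0.0545)^4
Discount factor: (1.0545)^4 = 1.236478
Price = $1,000.00 / 1.236478 = $808.75

$808.75


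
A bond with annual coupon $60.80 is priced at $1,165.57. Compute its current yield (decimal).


Formula: Current yield = annual coupon / price
Substituting: CY = $60.80 / $1,165.57
CY = 0.052163

0.052163


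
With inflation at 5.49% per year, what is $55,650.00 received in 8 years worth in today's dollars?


Formula: Real value = nominal / (1 + inflation)^years
Price level: (1 + 0.0549)^8 = 1.533523
Real value = $55,650.00 / 1.533523 = $36,288.99

$36,288.99


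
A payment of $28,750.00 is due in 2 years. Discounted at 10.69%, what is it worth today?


Formula: PV = FV / (1 + r)^n
Substituting: PV = $28,750.00 / (1 + 0.1069)^2
Discount factor: (1.1069)^2 = 1.225228
PV = $28,750.00 / 1.225228 = $23,465.03

$23,465.03


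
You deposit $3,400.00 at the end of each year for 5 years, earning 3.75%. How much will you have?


Formula: FV = PMT * ((1+r)^n - 1) / r
Growth factor: (1 + 0.0375)^5 = 1.2021
Numerator: 1.2021 - 1 = 0.2021
FV = $3,400.00 * 0.2021 / 0.0375 = $18,323.72

$18,323.72


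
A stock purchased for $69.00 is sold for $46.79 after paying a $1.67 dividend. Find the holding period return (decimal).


Formula: HPR = (P1 - P0 + D) / P0
Gain: $46.79 - $69.00 + $1.67 = -$20.54
HPR = -$20.54 / $69.00 = -0.2977

-0.2977


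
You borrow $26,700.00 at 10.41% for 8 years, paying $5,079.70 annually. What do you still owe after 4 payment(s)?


Formula: Balance = PV*(1+r)^k - PMT*((1+r)^k - 1)/r
Growth: (1 + 0.1041)^4 = 1.486051
Accumulated factor: ((1+r)^k - 1)/r = 4.669075
Balance = $26,700.00 * 1.486051 - $5,079.70 * 4.669075
Balance = $15,960.05

$15,960.05


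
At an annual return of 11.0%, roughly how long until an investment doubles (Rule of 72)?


Formula: Years ≈ 72 / r
Substituting: Years ≈ 72 / 11.0
Years ≈ 6.5

6.5 years


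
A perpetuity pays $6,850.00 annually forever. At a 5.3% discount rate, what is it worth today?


Formula: PV = C / r
Substituting: PV = $6,850.00 / 0.053
PV = $129,245.28

$129,245.28


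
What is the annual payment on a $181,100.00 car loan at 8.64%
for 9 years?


Formula: PMT = PV * r / (1 - (1+r)^(-n))
Denominator: 1 - (1 + 0.0864)^(-9) = 0.525657
Numerator: $181,100.00 * 0.0864 = 15647.04
PMT = 15647.04 / 0.525657 = $29,766.62

$29,766.62


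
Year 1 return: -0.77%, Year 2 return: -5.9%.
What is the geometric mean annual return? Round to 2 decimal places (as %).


Formula: Geometric mean = ((1+r1)*(1+r2))^(1/2) - 1
Product: (1 + -0.0077) * (1 + -0.059) = 0.9923 * 0.941 = 0.933754
Square root: 0.933754^0.5 = 0.96631
Geometric mean = 0.96631 - 1 = -0.03369
As percentage: -3.37%

-3.37%


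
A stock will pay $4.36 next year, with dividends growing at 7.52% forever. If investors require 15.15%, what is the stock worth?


Formula: P = D1 / (r - g)
Spread: r - g = 0.1515 - 0.0752 = 0.0763
Substituting: P = $4.36 / 0.0763
P = $57.14

$57.14


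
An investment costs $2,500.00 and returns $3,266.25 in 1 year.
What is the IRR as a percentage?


Formula: IRR = C1/C0 - 1
Substituting: IRR = $3,266.25 / $2,500.00 - 1
Ratio: 1.3065 - 1 = 0.3065
IRR = 30.65%

30.65%


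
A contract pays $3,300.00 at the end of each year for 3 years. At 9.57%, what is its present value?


Formula: PV = PMT * (1 - (1+r)^(-n)) / r
Discount factor: (1 + 0.0957)^(-3) = 0.760195
Bracket: 1 - 0.760195 = 0.239805
PV = $3,300.00 * 0.239805 / 0.0957 = $8,269.14

$8,269.14


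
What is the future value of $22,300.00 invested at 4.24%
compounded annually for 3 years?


Formula: FV = P * (1 + r)^n
Substituting: FV = $22,300.00 * (1 + 0.0424)^3
Growth factor: (1.0424)^3 = 1.13267
FV = $22,300.00 * 1.13267 = $25,258.53

$25,258.53


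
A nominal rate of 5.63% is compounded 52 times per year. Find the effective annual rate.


Formula: EAR = (1 + r/m)^m - 1
Period rate: r/m = 0.0563 / 52 = 0.001083
Compounding: (1 + 0.001083)^52 = 1.057883
EAR = 1.057883 - 1 = 0.057883

0.057883


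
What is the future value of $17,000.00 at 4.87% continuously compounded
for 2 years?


Formula: FV = P * e^(r*t)
Exponent: r*t = 0.0487 * 2 = 0.0974
e^(0.0974) = 1.102301
FV = $17,000.00 * 1.102301 = $18,739.12

$18,739.12


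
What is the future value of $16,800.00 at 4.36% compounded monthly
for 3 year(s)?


Formula: FV = P * (1 + r/m)^(m*t)
Period rate: r/m = 0.0436 / 12 = 0.003633
Total periods: m*t = 12 * 3 = 36
Growth factor: (1 + 0.003633)^36 = 1.13947
FV = $16,800.00 * 1.13947 = $19,143.09

$19,143.09


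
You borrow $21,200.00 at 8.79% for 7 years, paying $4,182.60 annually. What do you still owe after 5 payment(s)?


Formula: Balance = PV*(1+r)^k - PMT*((1+r)^k - 1)/r
Growth: (1 + 0.0879)^5 = 1.523859
Accumulated factor: ((1+r)^k - 1)/r = 5.95972
Balance = $21,200.00 * 1.523859 - $4,182.60 * 5.95972
Balance = $7,378.70

$7,378.70


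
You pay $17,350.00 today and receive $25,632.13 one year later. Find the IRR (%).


Formula: IRR = C1/C0 - 1
Substituting: IRR = $25,632.13 / $17,350.00 - 1
Ratio: 1.477356 - 1 = 0.477356
IRR = 47.7356%

47.7356%


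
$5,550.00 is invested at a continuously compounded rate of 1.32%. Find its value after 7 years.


Formula: FV = P * e^(r*t)
Exponent: r*t = 0.0132 * 7 = 0.0924
e^(0.0924) = 1.096803
FV = $5,550.00 * 1.096803 = $6,087.26

$6,087.26


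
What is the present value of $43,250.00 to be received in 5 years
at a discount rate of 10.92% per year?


Formula: PV = FV / (1 + r)^n
Substituting: PV = $43,250.00 / (1 + 0.1092)^5
Discount factor: (1.1092)^5 = 1.678995
PV = $43,250.00 / 1.678995 = $25,759.46

$25,759.46


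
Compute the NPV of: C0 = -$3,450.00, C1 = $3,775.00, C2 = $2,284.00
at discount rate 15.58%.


Formula: NPV = C0 + C1/(1+r) + C2/(1+r)^2
Discount C1: $3,775.00 / (1 + 0.1558) = $3,266.14
Discount C2: $2,284.00 / (1 + 0.1558)^2 = $1,709.74
NPV = -$3,450.00 + $3,266.14 + $1,709.74 = $1,525.88

$1,525.88


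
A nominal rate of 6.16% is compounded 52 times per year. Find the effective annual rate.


Formula: EAR = (1 + r/m)^m - 1
Period rate: r/m = 0.0616 / 52 = 0.001185
Compounding: (1 + 0.001185)^52 = 1.063498
EAR = 1.063498 - 1 = 0.063498

0.063498


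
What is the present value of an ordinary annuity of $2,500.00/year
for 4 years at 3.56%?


Formula: PV = PMT * (1 - (1+r)^(-n)) / r
Discount factor: (1 + 0.0356)^(-4) = 0.869424
Bracket: 1 - 0.869424 = 0.130576
PV = $2,500.00 * 0.130576 / 0.0356 = $9,169.63

$9,169.63


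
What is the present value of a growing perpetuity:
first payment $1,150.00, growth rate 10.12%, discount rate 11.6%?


Formula: PV = C / (r - g)
Spread: r - g = 0.116 - 0.1012 = 0.0148
Substituting: PV = $1,150.00 / 0.0148
PV = $77,702.70

$77,702.70


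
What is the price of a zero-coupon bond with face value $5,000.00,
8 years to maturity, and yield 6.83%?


Formula: Price = FV / (1 + r)^n
Substituting: Price = $5,000.00 / (1 + 0.0683)^8
Discount factor: (1.0683)^8 = 1.696469
Price = $5,000.00 / 1.696469 = $2,947.30

$2,947.30


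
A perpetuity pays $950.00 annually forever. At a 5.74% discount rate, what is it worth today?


Formula: PV = C / r
Substituting: PV = $950.00 / 0.0574
PV = $16,550.52

$16,550.52


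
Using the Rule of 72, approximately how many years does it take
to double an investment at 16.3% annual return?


Formula: Years ≈ 72 / r
Substituting: Years ≈ 72 / 16.3
Years ≈ 4.4

4.4 years


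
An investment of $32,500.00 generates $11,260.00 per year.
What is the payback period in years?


Formula: Payback = investment / annual cash flow
Substituting: Payback = $32,500.00 / $11,260.00
Payback = 2.8863 years

2.8863 years


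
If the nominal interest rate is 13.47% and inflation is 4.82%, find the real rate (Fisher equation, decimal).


Formula: (1 + r_real) = (1 + r_nom) / (1 + inflation)
Substituting: (1 + r_real) = 1.1347 / 1.0482
(1 + r_real) = 1.082522
r_real = 1.082522 - 1 = 0.082522

0.082522


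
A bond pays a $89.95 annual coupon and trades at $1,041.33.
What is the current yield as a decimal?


Formula: Current yield = annual coupon / price
Substituting: CY = $89.95 / $1,041.33
CY = 0.08638

0.08638


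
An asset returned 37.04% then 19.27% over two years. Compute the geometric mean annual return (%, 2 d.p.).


Formula: Geometric mean = ((1+r1)*(1+r2))^(1/2) - 1
Product: (1 + 0.3704) * (1 + 0.1927) = 1.3704 * 1.1927 = 1.634476
Square root: 1.634476^0.5 = 1.278466
Geometric mean = 1.278466 - 1 = 0.278466
As percentage: 27.85%

27.85%


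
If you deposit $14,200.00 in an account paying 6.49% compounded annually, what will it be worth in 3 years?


Formula: FV = P * (1 + r)^n
Substituting: FV = $14,200.00 * (1 + 0.0649)^3
Growth factor: (1.0649)^3 = 1.207609
FV = $14,200.00 * 1.207609 = $17,148.05

$17,148.05


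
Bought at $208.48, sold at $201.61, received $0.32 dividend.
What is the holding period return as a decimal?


Formula: HPR = (P1 - P0 + D) / P0
Gain: $201.61 - $208.48 + $0.32 = -$6.55
HPR = -$6.55 / $208.48 = -0.0314

-0.0314


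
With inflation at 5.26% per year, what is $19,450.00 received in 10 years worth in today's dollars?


Formula: Real value = nominal / (1 + inflation)^years
Price level: (1 + 0.0526)^10 = 1.669682
Real value = $19,450.00 / 1.669682 = $11,648.93

$11,648.93


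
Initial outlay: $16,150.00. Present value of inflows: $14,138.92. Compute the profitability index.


Formula: PI = PV(cash flows) / initial investment
Substituting: PI = $14,138.92 / $16,150.00
PI = 0.8755

0.8755


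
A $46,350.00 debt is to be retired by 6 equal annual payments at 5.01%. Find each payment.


Formula: PMT = PV * r / (1 - (1+r)^(-n))
Denominator: 1 - (1 + 0.0501)^(-6) = 0.254211
Numerator: $46,350.00 * 0.0501 = 2322.135
PMT = 2322.135 / 0.254211 = $9,134.68

$9,134.68


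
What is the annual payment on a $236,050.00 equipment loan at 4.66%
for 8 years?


Formula: PMT = PV * r / (1 - (1+r)^(-n))
Denominator: 1 - (1 + 0.0466)^(-8) = 0.305369
Numerator: $236,050.00 * 0.0466 = 10999.93
PMT = 10999.93 / 0.305369 = $36,021.76

$36,021.76


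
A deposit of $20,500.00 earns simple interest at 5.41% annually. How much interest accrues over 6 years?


Formula: I = P * r * t
Substituting: I = $20,500.00 * 0.0541 * 6
Step: I = $20,500.00 * 0.3246
I = $6,654.30

$6,654.30


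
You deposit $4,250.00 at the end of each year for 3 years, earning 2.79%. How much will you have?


Formula: FV = PMT * ((1+r)^n - 1) / r
Growth factor: (1 + 0.0279)^3 = 1.086057
Numerator: 1.086057 - 1 = 0.086057
FV = $4,250.00 * 0.086057 / 0.0279 = $13,109.03

$13,109.03


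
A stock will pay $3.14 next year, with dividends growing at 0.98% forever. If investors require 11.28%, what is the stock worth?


Formula: P = D1 / (r - g)
Spread: r - g = 0.1128 - 0.0098 = 0.103
Substituting: P = $3.14 / 0.103
P = $30.49

$30.49


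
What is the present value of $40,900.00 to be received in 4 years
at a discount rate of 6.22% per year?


Formula: PV = FV / (1 + r)^n
Substituting: PV = $40,900.00 / (1 + 0.0622)^4
Discount factor: (1.0622)^4 = 1.272991
PV = $40,900.00 / 1.272991 = $32,129.07

$32,129.07


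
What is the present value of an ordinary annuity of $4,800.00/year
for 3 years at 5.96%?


Formula: PV = PMT * (1 - (1+r)^(-n)) / r
Discount factor: (1 + 0.0596)^(-3) = 0.840571
Bracket: 1 - 0.840571 = 0.159429
PV = $4,800.00 * 0.159429 / 0.0596 = $12,839.96

$12,839.96


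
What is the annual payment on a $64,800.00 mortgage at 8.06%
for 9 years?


Formula: PMT = PV * r / (1 - (1+r)^(-n))
Denominator: 1 - (1 + 0.0806)^(-9) = 0.502245
Numerator: $64,800.00 * 0.0806 = 5222.88
PMT = 5222.88 / 0.502245 = $10,399.06

$10,399.06


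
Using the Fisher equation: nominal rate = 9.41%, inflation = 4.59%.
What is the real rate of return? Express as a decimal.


Formula: (1 + r_real) = (1 + r_nom) / (1 + inflation)
Substituting: (1 + r_real) = 1.0941 / 1.0459
(1 + r_real) = 1.046085
r_real = 1.046085 - 1 = 0.046085

0.046085


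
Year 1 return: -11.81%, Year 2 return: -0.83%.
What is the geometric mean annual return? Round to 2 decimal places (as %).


Formula: Geometric mean = ((1+r1)*(1+r2))^(1/2) - 1
Product: (1 + -0.1181) * (1 + -0.0083) = 0.8819 * 0.9917 = 0.87458
Square root: 0.87458^0.5 = 0.93519
Geometric mean = 0.93519 - 1 = -0.06481
As percentage: -6.48%

-6.48%


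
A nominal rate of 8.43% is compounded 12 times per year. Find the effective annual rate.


Formula: EAR = (1 + r/m)^m - 1
Period rate: r/m = 0.0843 / 12 = 0.007025
Compounding: (1 + 0.007025)^12 = 1.087635
EAR = 1.087635 - 1 = 0.087635

0.087635


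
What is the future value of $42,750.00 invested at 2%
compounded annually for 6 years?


Formula: FV = P * (1 + r)^n
Substituting: FV = $42,750.00 * (1 + 0.02)^6
Growth factor: (1.02)^6 = 1.126162
FV = $42,750.00 * 1.126162 = $48,143.44

$48,143.44


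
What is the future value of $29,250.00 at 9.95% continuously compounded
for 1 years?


Formula: FV = P * e^(r*t)
Exponent: r*t = 0.0995 * 1 = 0.0995
e^(0.0995) = 1.104618
FV = $29,250.00 * 1.104618 = $32,310.09

$32,310.09


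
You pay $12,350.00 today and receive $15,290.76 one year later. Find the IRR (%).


Formula: IRR = C1/C0 - 1
Substituting: IRR = $15,290.76 / $12,350.00 - 1
Ratio: 1.238118 - 1 = 0.238118
IRR = 23.8118%

23.8118%


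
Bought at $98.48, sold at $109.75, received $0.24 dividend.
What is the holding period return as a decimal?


Formula: HPR = (P1 - P0 + D) / P0
Gain: $109.75 - $98.48 + $0.24 = $11.51
HPR = $11.51 / $98.48 = 0.1169

0.1169


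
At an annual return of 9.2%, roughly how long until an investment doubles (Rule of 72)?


Formula: Years ≈ 72 / r
Substituting: Years ≈ 72 / 9.2
Years ≈ 7.8

7.8 years


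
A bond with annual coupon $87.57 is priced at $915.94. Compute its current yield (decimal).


Formula: Current yield = annual coupon / price
Substituting: CY = $87.57 / $915.94
CY = 0.095607

0.095607


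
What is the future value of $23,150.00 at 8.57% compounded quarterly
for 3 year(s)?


Formula: FV = P * (1 + r/m)^(m*t)
Period rate: r/m = 0.0857 / 4 = 0.021425
Total periods: m*t = 4 * 3 = 12
Growth factor: (1 + 0.021425)^12 = 1.289668
FV = $23,150.00 * 1.289668 = $29,855.81

$29,855.81


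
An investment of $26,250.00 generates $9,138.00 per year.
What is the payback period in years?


Formula: Payback = investment / annual cash flow
Substituting: Payback = $26,250.00 / $9,138.00
Payback = 2.8726 years

2.8726 years


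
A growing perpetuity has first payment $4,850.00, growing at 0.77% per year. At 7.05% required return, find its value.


Formula: PV = C / (r - g)
Spread: r - g = 0.0705 - 0.0077 = 0.0628
Substituting: PV = $4,850.00 / 0.0628
PV = $77,229.30

$77,229.30
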